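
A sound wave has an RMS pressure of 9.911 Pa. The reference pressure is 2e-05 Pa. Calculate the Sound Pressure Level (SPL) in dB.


Given values:
  p = 9.911 Pa
  p_ref = 2e-05 Pa
Formula: SPL = 20 * log10(p / p_ref)
Compute ratio: p / p_ref = 9.911 / 2e-05 = 495550
Compute log10: log10(495550) = 5.695087
Multiply: SPL = 20 * 5.695087 = 113.9

113.9 dB


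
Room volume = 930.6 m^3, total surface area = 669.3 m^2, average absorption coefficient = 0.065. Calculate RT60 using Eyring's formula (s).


Given values:
  V = 930.6 m^3, S = 669.3 m^2, alpha = 0.065
Formula: RT60 = 0.161 * V / (-S * ln(1 - alpha))
Compute ln(1 - 0.065) = ln(0.935) = -0.067209
Denominator: -669.3 * -0.067209 = 44.983
Numerator: 0.161 * 930.6 = 149.8266
RT60 = 149.8266 / 44.983 = 3.331

3.331 s


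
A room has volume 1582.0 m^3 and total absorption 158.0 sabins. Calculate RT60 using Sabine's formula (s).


Given values:
  V = 1582.0 m^3
  A = 158.0 sabins
Formula: RT60 = 0.161 * V / A
Numerator: 0.161 * 1582.0 = 254.702
RT60 = 254.702 / 158.0 = 1.612

1.612 s


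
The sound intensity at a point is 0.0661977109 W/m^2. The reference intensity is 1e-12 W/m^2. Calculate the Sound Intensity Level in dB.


Given values:
  I = 0.0661977109 W/m^2
  I_ref = 1e-12 W/m^2
Formula: SIL = 10 * log10(I / I_ref)
Compute ratio: I / I_ref = 66197710900
Compute log10: log10(66197710900) = 10.820843
Multiply: SIL = 10 * 10.820843 = 108.21

108.21 dB


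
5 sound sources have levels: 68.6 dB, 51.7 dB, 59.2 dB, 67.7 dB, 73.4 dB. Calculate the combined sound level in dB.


Formula: L_total = 10 * log10( sum(10^(Li/10)) )
  Source 1: 10^(68.6/10) = 7244359.6007
  Source 2: 10^(51.7/10) = 147910.8388
  Source 3: 10^(59.2/10) = 831763.7711
  Source 4: 10^(67.7/10) = 5888436.5536
  Source 5: 10^(73.4/10) = 21877616.2395
Sum of linear values = 35990087.0037
L_total = 10 * log10(35990087.0037) = 75.56

75.56 dB


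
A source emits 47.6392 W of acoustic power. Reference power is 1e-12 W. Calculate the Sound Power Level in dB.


Given values:
  W = 47.6392 W
  W_ref = 1e-12 W
Formula: SWL = 10 * log10(W / W_ref)
Compute ratio: W / W_ref = 47639200000000
Compute log10: log10(47639200000000) = 13.677964
Multiply: SWL = 10 * 13.677964 = 136.78

136.78 dB


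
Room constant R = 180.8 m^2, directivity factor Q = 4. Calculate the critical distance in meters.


Given values:
  R = 180.8 m^2, Q = 4
Formula: d_c = 0.141 * sqrt(Q * R)
Compute Q * R = 4 * 180.8 = 723.2
Compute sqrt(723.2) = 26.8924
d_c = 0.141 * 26.8924 = 3.792

3.792 m


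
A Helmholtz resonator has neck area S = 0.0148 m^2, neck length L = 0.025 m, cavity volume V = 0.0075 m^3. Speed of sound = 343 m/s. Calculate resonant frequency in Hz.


Given values:
  S = 0.0148 m^2, L = 0.025 m, V = 0.0075 m^3, c = 343 m/s
Formula: f = (c / (2*pi)) * sqrt(S / (V * L))
Compute V * L = 0.0075 * 0.025 = 0.0001875
Compute S / (V * L) = 0.0148 / 0.0001875 = 78.9333
Compute sqrt(78.9333) = 8.884441
Compute c / (2*pi) = 343 / 6.283185 = 54.590148
f = 54.590148 * 8.884441 = 485.0

485.0 Hz


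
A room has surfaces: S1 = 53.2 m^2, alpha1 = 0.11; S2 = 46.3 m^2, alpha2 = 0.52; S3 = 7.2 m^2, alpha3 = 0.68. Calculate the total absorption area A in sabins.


Given surfaces:
  Surface 1: 53.2 * 0.11 = 5.852
  Surface 2: 46.3 * 0.52 = 24.076
  Surface 3: 7.2 * 0.68 = 4.896
Formula: A = sum(Si * alpha_i)
A = 5.852 + 24.076 + 4.896
A = 34.82

34.82 sabins


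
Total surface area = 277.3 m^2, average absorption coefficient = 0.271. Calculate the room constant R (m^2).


Given values:
  S = 277.3 m^2, alpha = 0.271
Formula: R = S * alpha / (1 - alpha)
Numerator: 277.3 * 0.271 = 75.1483
Denominator: 1 - 0.271 = 0.729
R = 75.1483 / 0.729 = 103.08

103.08 m^2


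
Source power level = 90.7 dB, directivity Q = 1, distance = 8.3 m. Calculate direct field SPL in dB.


Given values:
  Lw = 90.7 dB, Q = 1, r = 8.3 m
Formula: SPL = Lw + 10 * log10(Q / (4 * pi * r^2))
Compute 4 * pi * r^2 = 4 * pi * 8.3^2 = 865.6973
Compute Q / denom = 1 / 865.6973 = 0.00115514
Compute 10 * log10(0.00115514) = -29.3737
SPL = 90.7 + (-29.3737) = 61.33

61.33 dB


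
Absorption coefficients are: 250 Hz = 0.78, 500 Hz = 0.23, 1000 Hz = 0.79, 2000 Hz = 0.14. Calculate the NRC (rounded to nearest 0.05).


Given values:
  a_250 = 0.78, a_500 = 0.23
  a_1000 = 0.79, a_2000 = 0.14
Formula: NRC = (a250 + a500 + a1000 + a2000) / 4
Sum = 0.78 + 0.23 + 0.79 + 0.14 = 1.94
NRC = 1.94 / 4 = 0.485
Rounded to nearest 0.05: 0.5

0.5


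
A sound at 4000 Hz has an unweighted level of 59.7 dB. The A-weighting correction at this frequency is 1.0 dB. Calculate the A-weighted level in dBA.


Given values:
  SPL = 59.7 dB
  A-weighting at 4000 Hz = 1.0 dB
Formula: L_A = SPL + A_weight
L_A = 59.7 + (1.0)
L_A = 60.7

60.7 dBA


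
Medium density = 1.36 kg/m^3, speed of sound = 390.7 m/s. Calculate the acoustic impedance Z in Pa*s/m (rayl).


Given values:
  rho = 1.36 kg/m^3
  c = 390.7 m/s
Formula: Z = rho * c
Z = 1.36 * 390.7
Z = 531.35

531.35 rayl


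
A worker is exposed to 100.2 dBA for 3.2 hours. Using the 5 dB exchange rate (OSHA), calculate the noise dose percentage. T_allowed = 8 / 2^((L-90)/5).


Given values:
  L = 100.2 dBA, T = 3.2 hours
Formula: T_allowed = 8 / 2^((L - 90) / 5)
Compute exponent: (100.2 - 90) / 5 = 2.04
Compute 2^(2.04) = 4.112455
T_allowed = 8 / 4.112455 = 1.94531 hours
Dose = (T / T_allowed) * 100
Dose = (3.2 / 1.94531) * 100 = 164.5

164.5 %


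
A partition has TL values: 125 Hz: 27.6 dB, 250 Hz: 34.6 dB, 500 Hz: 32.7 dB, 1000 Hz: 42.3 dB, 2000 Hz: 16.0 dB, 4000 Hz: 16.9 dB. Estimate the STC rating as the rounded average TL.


Given TL values at each frequency:
  125 Hz: 27.6 dB
  250 Hz: 34.6 dB
  500 Hz: 32.7 dB
  1000 Hz: 42.3 dB
  2000 Hz: 16.0 dB
  4000 Hz: 16.9 dB
Formula: STC ~ round(average of TL values)
Sum = 27.6 + 34.6 + 32.7 + 42.3 + 16.0 + 16.9 = 170.1
Average = 170.1 / 6 = 28.35
Rounded: 28

28


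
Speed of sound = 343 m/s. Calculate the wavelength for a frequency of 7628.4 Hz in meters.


Given values:
  c = 343 m/s, f = 7628.4 Hz
Formula: lambda = c / f
lambda = 343 / 7628.4
lambda = 0.045

0.045 m


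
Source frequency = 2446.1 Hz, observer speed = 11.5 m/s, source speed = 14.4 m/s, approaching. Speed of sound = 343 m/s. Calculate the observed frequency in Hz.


Given values:
  f_s = 2446.1 Hz, v_o = 11.5 m/s, v_s = 14.4 m/s
  Direction: approaching
Formula: f_o = f_s * (c + v_o) / (c - v_s)
Numerator: c + v_o = 343 + 11.5 = 354.5
Denominator: c - v_s = 343 - 14.4 = 328.6
f_o = 2446.1 * 354.5 / 328.6 = 2638.9

2638.9 Hz


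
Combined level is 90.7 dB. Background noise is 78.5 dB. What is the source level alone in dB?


Given values:
  L_total = 90.7 dB, L_bg = 78.5 dB
Formula: L_source = 10 * log10(10^(L_total/10) - 10^(L_bg/10))
Convert to linear:
  10^(90.7/10) = 1174897554.9395
  10^(78.5/10) = 70794578.4384
Difference: 1174897554.9395 - 70794578.4384 = 1104102976.5011
L_source = 10 * log10(1104102976.5011) = 90.43

90.43 dB


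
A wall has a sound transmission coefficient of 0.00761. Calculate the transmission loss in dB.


Given values:
  tau = 0.00761
Formula: TL = 10 * log10(1 / tau)
Compute 1 / tau = 1 / 0.00761 = 131.406
Compute log10(131.406) = 2.118615
TL = 10 * 2.118615 = 21.19

21.19 dB


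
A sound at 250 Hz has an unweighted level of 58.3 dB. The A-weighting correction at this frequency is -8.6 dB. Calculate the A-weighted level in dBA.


Given values:
  SPL = 58.3 dB
  A-weighting at 250 Hz = -8.6 dB
Formula: L_A = SPL + A_weight
L_A = 58.3 + (-8.6)
L_A = 49.7

49.7 dBA


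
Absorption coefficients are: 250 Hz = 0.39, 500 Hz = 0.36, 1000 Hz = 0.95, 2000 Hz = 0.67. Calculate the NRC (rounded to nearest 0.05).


Given values:
  a_250 = 0.39, a_500 = 0.36
  a_1000 = 0.95, a_2000 = 0.67
Formula: NRC = (a250 + a500 + a1000 + a2000) / 4
Sum = 0.39 + 0.36 + 0.95 + 0.67 = 2.37
NRC = 2.37 / 4 = 0.5925
Rounded to nearest 0.05: 0.6

0.6


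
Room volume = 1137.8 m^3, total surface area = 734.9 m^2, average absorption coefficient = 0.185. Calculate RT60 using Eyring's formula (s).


Given values:
  V = 1137.8 m^3, S = 734.9 m^2, alpha = 0.185
Formula: RT60 = 0.161 * V / (-S * ln(1 - alpha))
Compute ln(1 - 0.185) = ln(0.815) = -0.204567
Denominator: -734.9 * -0.204567 = 150.3363
Numerator: 0.161 * 1137.8 = 183.1858
RT60 = 183.1858 / 150.3363 = 1.219

1.219 s


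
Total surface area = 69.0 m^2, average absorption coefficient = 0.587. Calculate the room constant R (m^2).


Given values:
  S = 69.0 m^2, alpha = 0.587
Formula: R = S * alpha / (1 - alpha)
Numerator: 69.0 * 0.587 = 40.503
Denominator: 1 - 0.587 = 0.413
R = 40.503 / 0.413 = 98.07

98.07 m^2


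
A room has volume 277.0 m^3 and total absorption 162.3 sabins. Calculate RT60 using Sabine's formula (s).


Given values:
  V = 277.0 m^3
  A = 162.3 sabins
Formula: RT60 = 0.161 * V / A
Numerator: 0.161 * 277.0 = 44.597
RT60 = 44.597 / 162.3 = 0.275

0.275 s


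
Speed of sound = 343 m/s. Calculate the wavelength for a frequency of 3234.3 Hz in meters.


Given values:
  c = 343 m/s, f = 3234.3 Hz
Formula: lambda = c / f
lambda = 343 / 3234.3
lambda = 0.1061

0.1061 m


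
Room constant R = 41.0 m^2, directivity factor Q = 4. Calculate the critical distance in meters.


Given values:
  R = 41.0 m^2, Q = 4
Formula: d_c = 0.141 * sqrt(Q * R)
Compute Q * R = 4 * 41.0 = 164.0
Compute sqrt(164.0) = 12.8062
d_c = 0.141 * 12.8062 = 1.806

1.806 m


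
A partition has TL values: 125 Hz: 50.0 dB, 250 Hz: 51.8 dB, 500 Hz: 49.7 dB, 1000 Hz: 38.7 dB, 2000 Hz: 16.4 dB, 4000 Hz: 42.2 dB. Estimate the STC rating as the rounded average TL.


Given TL values at each frequency:
  125 Hz: 50.0 dB
  250 Hz: 51.8 dB
  500 Hz: 49.7 dB
  1000 Hz: 38.7 dB
  2000 Hz: 16.4 dB
  4000 Hz: 42.2 dB
Formula: STC ~ round(average of TL values)
Sum = 50.0 + 51.8 + 49.7 + 38.7 + 16.4 + 42.2 = 248.8
Average = 248.8 / 6 = 41.47
Rounded: 41

41


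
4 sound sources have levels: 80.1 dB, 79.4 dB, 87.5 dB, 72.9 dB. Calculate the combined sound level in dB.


Formula: L_total = 10 * log10( sum(10^(Li/10)) )
  Source 1: 10^(80.1/10) = 102329299.2281
  Source 2: 10^(79.4/10) = 87096358.9956
  Source 3: 10^(87.5/10) = 562341325.1903
  Source 4: 10^(72.9/10) = 19498445.9976
Sum of linear values = 771265429.4116
L_total = 10 * log10(771265429.4116) = 88.87

88.87 dB


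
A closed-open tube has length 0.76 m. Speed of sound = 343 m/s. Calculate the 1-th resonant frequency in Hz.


Given values:
  Tube type: closed-open, L = 0.76 m, c = 343 m/s, n = 1
Formula: f_n = (2n - 1) * c / (4 * L)
Compute 2n - 1 = 2*1 - 1 = 1
Compute 4 * L = 4 * 0.76 = 3.04
f = 1 * 343 / 3.04
f = 112.83

112.83 Hz


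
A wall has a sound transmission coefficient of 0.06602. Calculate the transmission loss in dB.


Given values:
  tau = 0.06602
Formula: TL = 10 * log10(1 / tau)
Compute 1 / tau = 1 / 0.06602 = 15.1469
Compute log10(15.1469) = 1.180324
TL = 10 * 1.180324 = 11.8

11.8 dB


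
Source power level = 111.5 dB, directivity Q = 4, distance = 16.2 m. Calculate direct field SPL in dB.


Given values:
  Lw = 111.5 dB, Q = 4, r = 16.2 m
Formula: SPL = Lw + 10 * log10(Q / (4 * pi * r^2))
Compute 4 * pi * r^2 = 4 * pi * 16.2^2 = 3297.9183
Compute Q / denom = 4 / 3297.9183 = 0.00121289
Compute 10 * log10(0.00121289) = -29.1618
SPL = 111.5 + (-29.1618) = 82.34

82.34 dB


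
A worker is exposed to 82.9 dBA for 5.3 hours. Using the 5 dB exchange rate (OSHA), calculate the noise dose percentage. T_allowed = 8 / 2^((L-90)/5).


Given values:
  L = 82.9 dBA, T = 5.3 hours
Formula: T_allowed = 8 / 2^((L - 90) / 5)
Compute exponent: (82.9 - 90) / 5 = -1.42
Compute 2^(-1.42) = 0.373712
T_allowed = 8 / 0.373712 = 21.406859 hours
Dose = (T / T_allowed) * 100
Dose = (5.3 / 21.406859) * 100 = 24.76

24.76 %


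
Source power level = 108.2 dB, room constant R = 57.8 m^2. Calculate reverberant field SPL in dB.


Given values:
  Lw = 108.2 dB, R = 57.8 m^2
Formula: SPL = Lw + 10 * log10(4 / R)
Compute 4 / R = 4 / 57.8 = 0.069204
Compute 10 * log10(0.069204) = -11.5987
SPL = 108.2 + (-11.5987) = 96.6

96.6 dB


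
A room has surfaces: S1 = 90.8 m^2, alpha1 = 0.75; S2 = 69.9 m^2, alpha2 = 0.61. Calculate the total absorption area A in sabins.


Given surfaces:
  Surface 1: 90.8 * 0.75 = 68.1
  Surface 2: 69.9 * 0.61 = 42.639
Formula: A = sum(Si * alpha_i)
A = 68.1 + 42.639
A = 110.74

110.74 sabins


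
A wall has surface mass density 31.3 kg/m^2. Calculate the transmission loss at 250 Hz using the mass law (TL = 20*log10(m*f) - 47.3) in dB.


Given values:
  m = 31.3 kg/m^2, f = 250 Hz
Formula: TL = 20 * log10(m * f) - 47.3
Compute m * f = 31.3 * 250 = 7825.0
Compute log10(7825.0) = 3.893484
Compute 20 * 3.893484 = 77.8697
TL = 77.8697 - 47.3 = 30.57

30.57 dB


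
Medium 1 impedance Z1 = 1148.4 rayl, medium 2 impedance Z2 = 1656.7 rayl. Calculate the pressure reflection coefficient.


Given values:
  Z1 = 1148.4 rayl, Z2 = 1656.7 rayl
Formula: R = (Z2 - Z1) / (Z2 + Z1)
Numerator: Z2 - Z1 = 1656.7 - 1148.4 = 508.3
Denominator: Z2 + Z1 = 1656.7 + 1148.4 = 2805.1
R = 508.3 / 2805.1 = 0.1812

0.1812


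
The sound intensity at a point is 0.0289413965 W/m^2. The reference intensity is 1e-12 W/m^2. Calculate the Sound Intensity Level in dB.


Given values:
  I = 0.0289413965 W/m^2
  I_ref = 1e-12 W/m^2
Formula: SIL = 10 * log10(I / I_ref)
Compute ratio: I / I_ref = 28941396500
Compute log10: log10(28941396500) = 10.461519
Multiply: SIL = 10 * 10.461519 = 104.62

104.62 dB


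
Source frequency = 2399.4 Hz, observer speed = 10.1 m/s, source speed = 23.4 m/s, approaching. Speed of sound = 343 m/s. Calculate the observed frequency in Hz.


Given values:
  f_s = 2399.4 Hz, v_o = 10.1 m/s, v_s = 23.4 m/s
  Direction: approaching
Formula: f_o = f_s * (c + v_o) / (c - v_s)
Numerator: c + v_o = 343 + 10.1 = 353.1
Denominator: c - v_s = 343 - 23.4 = 319.6
f_o = 2399.4 * 353.1 / 319.6 = 2650.9

2650.9 Hz


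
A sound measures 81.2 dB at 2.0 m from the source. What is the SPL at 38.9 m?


Given values:
  SPL1 = 81.2 dB, r1 = 2.0 m, r2 = 38.9 m
Formula: SPL2 = SPL1 - 20 * log10(r2 / r1)
Compute ratio: r2 / r1 = 38.9 / 2.0 = 19.45
Compute log10: log10(19.45) = 1.28892
Compute drop: 20 * 1.28892 = 25.7784
SPL2 = 81.2 - 25.7784 = 55.42

55.42 dB


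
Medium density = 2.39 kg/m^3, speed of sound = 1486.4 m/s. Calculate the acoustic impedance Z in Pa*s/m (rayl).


Given values:
  rho = 2.39 kg/m^3
  c = 1486.4 m/s
Formula: Z = rho * c
Z = 2.39 * 1486.4
Z = 3552.5

3552.5 rayl


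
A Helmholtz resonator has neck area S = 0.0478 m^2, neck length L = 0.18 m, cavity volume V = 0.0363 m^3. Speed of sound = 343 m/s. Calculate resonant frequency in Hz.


Given values:
  S = 0.0478 m^2, L = 0.18 m, V = 0.0363 m^3, c = 343 m/s
Formula: f = (c / (2*pi)) * sqrt(S / (V * L))
Compute V * L = 0.0363 * 0.18 = 0.006534
Compute S / (V * L) = 0.0478 / 0.006534 = 7.3156
Compute sqrt(7.3156) = 2.704737
Compute c / (2*pi) = 343 / 6.283185 = 54.590148
f = 54.590148 * 2.704737 = 147.65

147.65 Hz


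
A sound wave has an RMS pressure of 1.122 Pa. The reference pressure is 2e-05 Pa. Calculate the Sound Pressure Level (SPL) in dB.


Given values:
  p = 1.122 Pa
  p_ref = 2e-05 Pa
Formula: SPL = 20 * log10(p / p_ref)
Compute ratio: p / p_ref = 1.122 / 2e-05 = 56100
Compute log10: log10(56100) = 4.748963
Multiply: SPL = 20 * 4.748963 = 94.98

94.98 dB


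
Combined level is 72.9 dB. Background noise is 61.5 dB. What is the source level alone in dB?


Given values:
  L_total = 72.9 dB, L_bg = 61.5 dB
Formula: L_source = 10 * log10(10^(L_total/10) - 10^(L_bg/10))
Convert to linear:
  10^(72.9/10) = 19498445.9976
  10^(61.5/10) = 1412537.5446
Difference: 19498445.9976 - 1412537.5446 = 18085908.453
L_source = 10 * log10(18085908.453) = 72.57

72.57 dB


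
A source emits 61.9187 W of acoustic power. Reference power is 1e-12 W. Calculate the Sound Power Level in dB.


Given values:
  W = 61.9187 W
  W_ref = 1e-12 W
Formula: SWL = 10 * log10(W / W_ref)
Compute ratio: W / W_ref = 61918700000000
Compute log10: log10(61918700000000) = 13.791822
Multiply: SWL = 10 * 13.791822 = 137.92

137.92 dB


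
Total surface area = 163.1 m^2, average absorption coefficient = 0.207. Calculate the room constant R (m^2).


Given values:
  S = 163.1 m^2, alpha = 0.207
Formula: R = S * alpha / (1 - alpha)
Numerator: 163.1 * 0.207 = 33.7617
Denominator: 1 - 0.207 = 0.793
R = 33.7617 / 0.793 = 42.57

42.57 m^2


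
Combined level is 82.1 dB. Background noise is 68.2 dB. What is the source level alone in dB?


Given values:
  L_total = 82.1 dB, L_bg = 68.2 dB
Formula: L_source = 10 * log10(10^(L_total/10) - 10^(L_bg/10))
Convert to linear:
  10^(82.1/10) = 162181009.7359
  10^(68.2/10) = 6606934.4801
Difference: 162181009.7359 - 6606934.4801 = 155574075.2558
L_source = 10 * log10(155574075.2558) = 81.92

81.92 dB


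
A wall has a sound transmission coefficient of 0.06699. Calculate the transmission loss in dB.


Given values:
  tau = 0.06699
Formula: TL = 10 * log10(1 / tau)
Compute 1 / tau = 1 / 0.06699 = 14.9276
Compute log10(14.9276) = 1.17399
TL = 10 * 1.17399 = 11.74

11.74 dB


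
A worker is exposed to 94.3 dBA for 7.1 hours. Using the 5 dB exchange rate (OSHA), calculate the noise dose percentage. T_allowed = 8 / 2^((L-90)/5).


Given values:
  L = 94.3 dBA, T = 7.1 hours
Formula: T_allowed = 8 / 2^((L - 90) / 5)
Compute exponent: (94.3 - 90) / 5 = 0.86
Compute 2^(0.86) = 1.815038
T_allowed = 8 / 1.815038 = 4.407621 hours
Dose = (T / T_allowed) * 100
Dose = (7.1 / 4.407621) * 100 = 161.08

161.08 %


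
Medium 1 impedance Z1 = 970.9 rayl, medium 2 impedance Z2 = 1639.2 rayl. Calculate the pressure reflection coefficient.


Given values:
  Z1 = 970.9 rayl, Z2 = 1639.2 rayl
Formula: R = (Z2 - Z1) / (Z2 + Z1)
Numerator: Z2 - Z1 = 1639.2 - 970.9 = 668.3
Denominator: Z2 + Z1 = 1639.2 + 970.9 = 2610.1
R = 668.3 / 2610.1 = 0.256

0.256


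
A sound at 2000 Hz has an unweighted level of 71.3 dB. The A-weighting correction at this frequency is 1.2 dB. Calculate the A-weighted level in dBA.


Given values:
  SPL = 71.3 dB
  A-weighting at 2000 Hz = 1.2 dB
Formula: L_A = SPL + A_weight
L_A = 71.3 + (1.2)
L_A = 72.5

72.5 dBA


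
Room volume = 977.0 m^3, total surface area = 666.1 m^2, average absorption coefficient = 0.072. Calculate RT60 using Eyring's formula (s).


Given values:
  V = 977.0 m^3, S = 666.1 m^2, alpha = 0.072
Formula: RT60 = 0.161 * V / (-S * ln(1 - alpha))
Compute ln(1 - 0.072) = ln(0.928) = -0.074724
Denominator: -666.1 * -0.074724 = 49.7737
Numerator: 0.161 * 977.0 = 157.297
RT60 = 157.297 / 49.7737 = 3.16

3.16 s


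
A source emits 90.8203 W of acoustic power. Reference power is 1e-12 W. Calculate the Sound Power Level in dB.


Given values:
  W = 90.8203 W
  W_ref = 1e-12 W
Formula: SWL = 10 * log10(W / W_ref)
Compute ratio: W / W_ref = 90820300000000
Compute log10: log10(90820300000000) = 13.958183
Multiply: SWL = 10 * 13.958183 = 139.58

139.58 dB


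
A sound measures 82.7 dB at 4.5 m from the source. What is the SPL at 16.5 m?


Given values:
  SPL1 = 82.7 dB, r1 = 4.5 m, r2 = 16.5 m
Formula: SPL2 = SPL1 - 20 * log10(r2 / r1)
Compute ratio: r2 / r1 = 16.5 / 4.5 = 3.6667
Compute log10: log10(3.6667) = 0.564275
Compute drop: 20 * 0.564275 = 11.2855
SPL2 = 82.7 - 11.2855 = 71.41

71.41 dB


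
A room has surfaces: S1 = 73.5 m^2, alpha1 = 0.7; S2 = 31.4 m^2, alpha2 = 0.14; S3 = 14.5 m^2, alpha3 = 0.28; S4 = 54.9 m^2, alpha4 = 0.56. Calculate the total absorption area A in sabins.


Given surfaces:
  Surface 1: 73.5 * 0.7 = 51.45
  Surface 2: 31.4 * 0.14 = 4.396
  Surface 3: 14.5 * 0.28 = 4.06
  Surface 4: 54.9 * 0.56 = 30.744
Formula: A = sum(Si * alpha_i)
A = 51.45 + 4.396 + 4.06 + 30.744
A = 90.65

90.65 sabins


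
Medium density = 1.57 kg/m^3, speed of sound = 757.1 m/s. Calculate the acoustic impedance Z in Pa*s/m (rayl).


Given values:
  rho = 1.57 kg/m^3
  c = 757.1 m/s
Formula: Z = rho * c
Z = 1.57 * 757.1
Z = 1188.65

1188.65 rayl


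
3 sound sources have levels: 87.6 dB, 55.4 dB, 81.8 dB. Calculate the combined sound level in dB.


Formula: L_total = 10 * log10( sum(10^(Li/10)) )
  Source 1: 10^(87.6/10) = 575439937.3372
  Source 2: 10^(55.4/10) = 346736.8505
  Source 3: 10^(81.8/10) = 151356124.8436
Sum of linear values = 727142799.0313
L_total = 10 * log10(727142799.0313) = 88.62

88.62 dB


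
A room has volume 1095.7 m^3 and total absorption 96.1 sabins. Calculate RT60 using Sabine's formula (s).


Given values:
  V = 1095.7 m^3
  A = 96.1 sabins
Formula: RT60 = 0.161 * V / A
Numerator: 0.161 * 1095.7 = 176.4077
RT60 = 176.4077 / 96.1 = 1.836

1.836 s


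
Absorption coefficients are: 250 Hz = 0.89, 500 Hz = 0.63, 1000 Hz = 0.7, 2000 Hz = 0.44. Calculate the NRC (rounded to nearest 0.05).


Given values:
  a_250 = 0.89, a_500 = 0.63
  a_1000 = 0.7, a_2000 = 0.44
Formula: NRC = (a250 + a500 + a1000 + a2000) / 4
Sum = 0.89 + 0.63 + 0.7 + 0.44 = 2.66
NRC = 2.66 / 4 = 0.665
Rounded to nearest 0.05: 0.65

0.65


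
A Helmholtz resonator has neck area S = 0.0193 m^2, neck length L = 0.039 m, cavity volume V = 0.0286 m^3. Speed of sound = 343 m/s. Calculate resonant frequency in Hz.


Given values:
  S = 0.0193 m^2, L = 0.039 m, V = 0.0286 m^3, c = 343 m/s
Formula: f = (c / (2*pi)) * sqrt(S / (V * L))
Compute V * L = 0.0286 * 0.039 = 0.0011154
Compute S / (V * L) = 0.0193 / 0.0011154 = 17.3032
Compute sqrt(17.3032) = 4.159712
Compute c / (2*pi) = 343 / 6.283185 = 54.590148
f = 54.590148 * 4.159712 = 227.08

227.08 Hz


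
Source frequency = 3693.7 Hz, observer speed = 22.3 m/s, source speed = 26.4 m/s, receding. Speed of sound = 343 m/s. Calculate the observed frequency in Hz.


Given values:
  f_s = 3693.7 Hz, v_o = 22.3 m/s, v_s = 26.4 m/s
  Direction: receding
Formula: f_o = f_s * (c - v_o) / (c + v_s)
Numerator: c - v_o = 343 - 22.3 = 320.7
Denominator: c + v_s = 343 + 26.4 = 369.4
f_o = 3693.7 * 320.7 / 369.4 = 3206.74

3206.74 Hz


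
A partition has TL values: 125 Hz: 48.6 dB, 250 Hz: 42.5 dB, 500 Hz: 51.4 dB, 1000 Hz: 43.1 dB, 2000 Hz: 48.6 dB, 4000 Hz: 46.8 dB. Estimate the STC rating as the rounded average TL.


Given TL values at each frequency:
  125 Hz: 48.6 dB
  250 Hz: 42.5 dB
  500 Hz: 51.4 dB
  1000 Hz: 43.1 dB
  2000 Hz: 48.6 dB
  4000 Hz: 46.8 dB
Formula: STC ~ round(average of TL values)
Sum = 48.6 + 42.5 + 51.4 + 43.1 + 48.6 + 46.8 = 281.0
Average = 281.0 / 6 = 46.83
Rounded: 47

47


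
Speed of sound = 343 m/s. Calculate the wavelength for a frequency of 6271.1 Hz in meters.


Given values:
  c = 343 m/s, f = 6271.1 Hz
Formula: lambda = c / f
lambda = 343 / 6271.1
lambda = 0.0547

0.0547 m


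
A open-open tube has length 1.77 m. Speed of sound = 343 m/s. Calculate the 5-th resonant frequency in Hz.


Given values:
  Tube type: open-open, L = 1.77 m, c = 343 m/s, n = 5
Formula: f_n = n * c / (2 * L)
Compute 2 * L = 2 * 1.77 = 3.54
f = 5 * 343 / 3.54
f = 484.46

484.46 Hz


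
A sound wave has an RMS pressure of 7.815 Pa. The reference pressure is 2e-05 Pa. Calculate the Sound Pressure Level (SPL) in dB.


Given values:
  p = 7.815 Pa
  p_ref = 2e-05 Pa
Formula: SPL = 20 * log10(p / p_ref)
Compute ratio: p / p_ref = 7.815 / 2e-05 = 390750
Compute log10: log10(390750) = 5.591899
Multiply: SPL = 20 * 5.591899 = 111.84

111.84 dB


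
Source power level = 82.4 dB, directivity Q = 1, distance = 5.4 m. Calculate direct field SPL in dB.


Given values:
  Lw = 82.4 dB, Q = 1, r = 5.4 m
Formula: SPL = Lw + 10 * log10(Q / (4 * pi * r^2))
Compute 4 * pi * r^2 = 4 * pi * 5.4^2 = 366.4354
Compute Q / denom = 1 / 366.4354 = 0.00272899
Compute 10 * log10(0.00272899) = -25.64
SPL = 82.4 + (-25.64) = 56.76

56.76 dB


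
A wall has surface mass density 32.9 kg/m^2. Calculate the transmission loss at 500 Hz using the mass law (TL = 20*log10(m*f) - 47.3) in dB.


Given values:
  m = 32.9 kg/m^2, f = 500 Hz
Formula: TL = 20 * log10(m * f) - 47.3
Compute m * f = 32.9 * 500 = 16450.0
Compute log10(16450.0) = 4.216166
Compute 20 * 4.216166 = 84.3233
TL = 84.3233 - 47.3 = 37.02

37.02 dB


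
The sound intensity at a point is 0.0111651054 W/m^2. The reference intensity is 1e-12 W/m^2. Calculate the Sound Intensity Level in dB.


Given values:
  I = 0.0111651054 W/m^2
  I_ref = 1e-12 W/m^2
Formula: SIL = 10 * log10(I / I_ref)
Compute ratio: I / I_ref = 11165105400
Compute log10: log10(11165105400) = 10.047863
Multiply: SIL = 10 * 10.047863 = 100.48

100.48 dB


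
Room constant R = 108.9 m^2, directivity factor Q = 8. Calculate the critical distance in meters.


Given values:
  R = 108.9 m^2, Q = 8
Formula: d_c = 0.141 * sqrt(Q * R)
Compute Q * R = 8 * 108.9 = 871.2
Compute sqrt(871.2) = 29.5161
d_c = 0.141 * 29.5161 = 4.162

4.162 m


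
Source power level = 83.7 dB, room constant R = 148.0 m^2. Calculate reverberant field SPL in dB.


Given values:
  Lw = 83.7 dB, R = 148.0 m^2
Formula: SPL = Lw + 10 * log10(4 / R)
Compute 4 / R = 4 / 148.0 = 0.027027
Compute 10 * log10(0.027027) = -15.682
SPL = 83.7 + (-15.682) = 68.02

68.02 dB


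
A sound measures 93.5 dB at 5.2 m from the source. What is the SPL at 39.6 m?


Given values:
  SPL1 = 93.5 dB, r1 = 5.2 m, r2 = 39.6 m
Formula: SPL2 = SPL1 - 20 * log10(r2 / r1)
Compute ratio: r2 / r1 = 39.6 / 5.2 = 7.6154
Compute log10: log10(7.6154) = 0.881693
Compute drop: 20 * 0.881693 = 17.6339
SPL2 = 93.5 - 17.6339 = 75.87

75.87 dB


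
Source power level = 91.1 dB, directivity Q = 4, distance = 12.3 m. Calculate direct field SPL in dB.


Given values:
  Lw = 91.1 dB, Q = 4, r = 12.3 m
Formula: SPL = Lw + 10 * log10(Q / (4 * pi * r^2))
Compute 4 * pi * r^2 = 4 * pi * 12.3^2 = 1901.1662
Compute Q / denom = 4 / 1901.1662 = 0.00210397
Compute 10 * log10(0.00210397) = -26.7696
SPL = 91.1 + (-26.7696) = 64.33

64.33 dB


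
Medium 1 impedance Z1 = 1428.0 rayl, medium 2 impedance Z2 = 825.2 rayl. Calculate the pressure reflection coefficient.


Given values:
  Z1 = 1428.0 rayl, Z2 = 825.2 rayl
Formula: R = (Z2 - Z1) / (Z2 + Z1)
Numerator: Z2 - Z1 = 825.2 - 1428.0 = -602.8
Denominator: Z2 + Z1 = 825.2 + 1428.0 = 2253.2
R = -602.8 / 2253.2 = -0.2675

-0.2675


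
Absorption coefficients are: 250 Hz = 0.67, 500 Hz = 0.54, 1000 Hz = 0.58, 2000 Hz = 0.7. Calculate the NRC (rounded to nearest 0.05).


Given values:
  a_250 = 0.67, a_500 = 0.54
  a_1000 = 0.58, a_2000 = 0.7
Formula: NRC = (a250 + a500 + a1000 + a2000) / 4
Sum = 0.67 + 0.54 + 0.58 + 0.7 = 2.49
NRC = 2.49 / 4 = 0.6225
Rounded to nearest 0.05: 0.6

0.6


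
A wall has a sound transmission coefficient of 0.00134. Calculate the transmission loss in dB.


Given values:
  tau = 0.00134
Formula: TL = 10 * log10(1 / tau)
Compute 1 / tau = 1 / 0.00134 = 746.2687
Compute log10(746.2687) = 2.872895
TL = 10 * 2.872895 = 28.73

28.73 dB


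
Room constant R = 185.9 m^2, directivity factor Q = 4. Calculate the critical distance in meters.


Given values:
  R = 185.9 m^2, Q = 4
Formula: d_c = 0.141 * sqrt(Q * R)
Compute Q * R = 4 * 185.9 = 743.6
Compute sqrt(743.6) = 27.269
d_c = 0.141 * 27.269 = 3.845

3.845 m


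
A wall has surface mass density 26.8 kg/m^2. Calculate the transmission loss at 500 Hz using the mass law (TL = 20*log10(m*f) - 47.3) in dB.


Given values:
  m = 26.8 kg/m^2, f = 500 Hz
Formula: TL = 20 * log10(m * f) - 47.3
Compute m * f = 26.8 * 500 = 13400.0
Compute log10(13400.0) = 4.127105
Compute 20 * 4.127105 = 82.5421
TL = 82.5421 - 47.3 = 35.24

35.24 dB


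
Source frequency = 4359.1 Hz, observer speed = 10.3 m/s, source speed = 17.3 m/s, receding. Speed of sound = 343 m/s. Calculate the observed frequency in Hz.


Given values:
  f_s = 4359.1 Hz, v_o = 10.3 m/s, v_s = 17.3 m/s
  Direction: receding
Formula: f_o = f_s * (c - v_o) / (c + v_s)
Numerator: c - v_o = 343 - 10.3 = 332.7
Denominator: c + v_s = 343 + 17.3 = 360.3
f_o = 4359.1 * 332.7 / 360.3 = 4025.18

4025.18 Hz


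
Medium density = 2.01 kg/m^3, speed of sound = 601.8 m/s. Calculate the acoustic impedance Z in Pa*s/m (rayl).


Given values:
  rho = 2.01 kg/m^3
  c = 601.8 m/s
Formula: Z = rho * c
Z = 2.01 * 601.8
Z = 1209.62

1209.62 rayl


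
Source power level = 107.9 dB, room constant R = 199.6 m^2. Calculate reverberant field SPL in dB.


Given values:
  Lw = 107.9 dB, R = 199.6 m^2
Formula: SPL = Lw + 10 * log10(4 / R)
Compute 4 / R = 4 / 199.6 = 0.02004
Compute 10 * log10(0.02004) = -16.981
SPL = 107.9 + (-16.981) = 90.92

90.92 dB


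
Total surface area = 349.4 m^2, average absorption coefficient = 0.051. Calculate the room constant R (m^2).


Given values:
  S = 349.4 m^2, alpha = 0.051
Formula: R = S * alpha / (1 - alpha)
Numerator: 349.4 * 0.051 = 17.8194
Denominator: 1 - 0.051 = 0.949
R = 17.8194 / 0.949 = 18.78

18.78 m^2


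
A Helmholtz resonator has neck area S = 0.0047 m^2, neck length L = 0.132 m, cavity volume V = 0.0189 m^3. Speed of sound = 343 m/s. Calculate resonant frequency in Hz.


Given values:
  S = 0.0047 m^2, L = 0.132 m, V = 0.0189 m^3, c = 343 m/s
Formula: f = (c / (2*pi)) * sqrt(S / (V * L))
Compute V * L = 0.0189 * 0.132 = 0.0024948
Compute S / (V * L) = 0.0047 / 0.0024948 = 1.8839
Compute sqrt(1.8839) = 1.372552
Compute c / (2*pi) = 343 / 6.283185 = 54.590148
f = 54.590148 * 1.372552 = 74.93

74.93 Hz


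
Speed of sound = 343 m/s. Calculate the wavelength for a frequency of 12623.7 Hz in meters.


Given values:
  c = 343 m/s, f = 12623.7 Hz
Formula: lambda = c / f
lambda = 343 / 12623.7
lambda = 0.0272

0.0272 m


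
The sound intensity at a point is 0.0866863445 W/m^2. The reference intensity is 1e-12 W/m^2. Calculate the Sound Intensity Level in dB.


Given values:
  I = 0.0866863445 W/m^2
  I_ref = 1e-12 W/m^2
Formula: SIL = 10 * log10(I / I_ref)
Compute ratio: I / I_ref = 86686344500
Compute log10: log10(86686344500) = 10.937951
Multiply: SIL = 10 * 10.937951 = 109.38

109.38 dB


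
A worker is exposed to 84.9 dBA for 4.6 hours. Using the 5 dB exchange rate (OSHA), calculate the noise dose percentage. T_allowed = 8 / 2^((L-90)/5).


Given values:
  L = 84.9 dBA, T = 4.6 hours
Formula: T_allowed = 8 / 2^((L - 90) / 5)
Compute exponent: (84.9 - 90) / 5 = -1.02
Compute 2^(-1.02) = 0.493116
T_allowed = 8 / 0.493116 = 16.223363 hours
Dose = (T / T_allowed) * 100
Dose = (4.6 / 16.223363) * 100 = 28.35

28.35 %


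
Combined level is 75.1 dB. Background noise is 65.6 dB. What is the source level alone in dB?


Given values:
  L_total = 75.1 dB, L_bg = 65.6 dB
Formula: L_source = 10 * log10(10^(L_total/10) - 10^(L_bg/10))
Convert to linear:
  10^(75.1/10) = 32359365.693
  10^(65.6/10) = 3630780.5477
Difference: 32359365.693 - 3630780.5477 = 28728585.1453
L_source = 10 * log10(28728585.1453) = 74.58

74.58 dB


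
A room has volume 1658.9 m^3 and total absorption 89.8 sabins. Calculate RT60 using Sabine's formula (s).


Given values:
  V = 1658.9 m^3
  A = 89.8 sabins
Formula: RT60 = 0.161 * V / A
Numerator: 0.161 * 1658.9 = 267.0829
RT60 = 267.0829 / 89.8 = 2.974

2.974 s


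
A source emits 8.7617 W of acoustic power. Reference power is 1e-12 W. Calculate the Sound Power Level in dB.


Given values:
  W = 8.7617 W
  W_ref = 1e-12 W
Formula: SWL = 10 * log10(W / W_ref)
Compute ratio: W / W_ref = 8761700000000
Compute log10: log10(8761700000000) = 12.942588
Multiply: SWL = 10 * 12.942588 = 129.43

129.43 dB


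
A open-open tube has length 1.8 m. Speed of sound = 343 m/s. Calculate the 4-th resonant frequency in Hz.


Given values:
  Tube type: open-open, L = 1.8 m, c = 343 m/s, n = 4
Formula: f_n = n * c / (2 * L)
Compute 2 * L = 2 * 1.8 = 3.6
f = 4 * 343 / 3.6
f = 381.11

381.11 Hz


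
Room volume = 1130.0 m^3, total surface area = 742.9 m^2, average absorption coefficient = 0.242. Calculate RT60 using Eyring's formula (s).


Given values:
  V = 1130.0 m^3, S = 742.9 m^2, alpha = 0.242
Formula: RT60 = 0.161 * V / (-S * ln(1 - alpha))
Compute ln(1 - 0.242) = ln(0.758) = -0.277072
Denominator: -742.9 * -0.277072 = 205.8368
Numerator: 0.161 * 1130.0 = 181.93
RT60 = 181.93 / 205.8368 = 0.884

0.884 s


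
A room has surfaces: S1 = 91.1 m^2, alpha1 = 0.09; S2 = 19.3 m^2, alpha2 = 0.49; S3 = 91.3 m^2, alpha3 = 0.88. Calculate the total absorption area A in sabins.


Given surfaces:
  Surface 1: 91.1 * 0.09 = 8.199
  Surface 2: 19.3 * 0.49 = 9.457
  Surface 3: 91.3 * 0.88 = 80.344
Formula: A = sum(Si * alpha_i)
A = 8.199 + 9.457 + 80.344
A = 98.0

98.0 sabins


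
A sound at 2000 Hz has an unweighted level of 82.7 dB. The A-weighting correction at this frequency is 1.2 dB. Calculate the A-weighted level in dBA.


Given values:
  SPL = 82.7 dB
  A-weighting at 2000 Hz = 1.2 dB
Formula: L_A = SPL + A_weight
L_A = 82.7 + (1.2)
L_A = 83.9

83.9 dBA


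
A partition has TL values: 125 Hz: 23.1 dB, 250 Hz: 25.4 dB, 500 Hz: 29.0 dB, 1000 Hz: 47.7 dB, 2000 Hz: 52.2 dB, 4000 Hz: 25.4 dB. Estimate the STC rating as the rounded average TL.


Given TL values at each frequency:
  125 Hz: 23.1 dB
  250 Hz: 25.4 dB
  500 Hz: 29.0 dB
  1000 Hz: 47.7 dB
  2000 Hz: 52.2 dB
  4000 Hz: 25.4 dB
Formula: STC ~ round(average of TL values)
Sum = 23.1 + 25.4 + 29.0 + 47.7 + 52.2 + 25.4 = 202.8
Average = 202.8 / 6 = 33.8
Rounded: 34

34


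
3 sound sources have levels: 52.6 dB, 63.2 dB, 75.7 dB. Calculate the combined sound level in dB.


Formula: L_total = 10 * log10( sum(10^(Li/10)) )
  Source 1: 10^(52.6/10) = 181970.0859
  Source 2: 10^(63.2/10) = 2089296.1309
  Source 3: 10^(75.7/10) = 37153522.9097
Sum of linear values = 39424789.1265
L_total = 10 * log10(39424789.1265) = 75.96

75.96 dB


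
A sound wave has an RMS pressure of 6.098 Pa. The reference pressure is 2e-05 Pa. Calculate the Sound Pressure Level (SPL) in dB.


Given values:
  p = 6.098 Pa
  p_ref = 2e-05 Pa
Formula: SPL = 20 * log10(p / p_ref)
Compute ratio: p / p_ref = 6.098 / 2e-05 = 304900
Compute log10: log10(304900) = 5.484157
Multiply: SPL = 20 * 5.484157 = 109.68

109.68 dB


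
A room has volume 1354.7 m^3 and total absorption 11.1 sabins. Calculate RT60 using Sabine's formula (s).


Given values:
  V = 1354.7 m^3
  A = 11.1 sabins
Formula: RT60 = 0.161 * V / A
Numerator: 0.161 * 1354.7 = 218.1067
RT60 = 218.1067 / 11.1 = 19.649

19.649 s


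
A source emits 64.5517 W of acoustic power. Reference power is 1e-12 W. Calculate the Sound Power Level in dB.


Given values:
  W = 64.5517 W
  W_ref = 1e-12 W
Formula: SWL = 10 * log10(W / W_ref)
Compute ratio: W / W_ref = 64551700000000
Compute log10: log10(64551700000000) = 13.809908
Multiply: SWL = 10 * 13.809908 = 138.1

138.1 dB


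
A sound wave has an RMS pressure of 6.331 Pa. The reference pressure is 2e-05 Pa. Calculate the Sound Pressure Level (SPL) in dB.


Given values:
  p = 6.331 Pa
  p_ref = 2e-05 Pa
Formula: SPL = 20 * log10(p / p_ref)
Compute ratio: p / p_ref = 6.331 / 2e-05 = 316550
Compute log10: log10(316550) = 5.500442
Multiply: SPL = 20 * 5.500442 = 110.01

110.01 dB


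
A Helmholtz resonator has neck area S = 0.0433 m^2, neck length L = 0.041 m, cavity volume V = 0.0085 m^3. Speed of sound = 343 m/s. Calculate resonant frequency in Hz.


Given values:
  S = 0.0433 m^2, L = 0.041 m, V = 0.0085 m^3, c = 343 m/s
Formula: f = (c / (2*pi)) * sqrt(S / (V * L))
Compute V * L = 0.0085 * 0.041 = 0.0003485
Compute S / (V * L) = 0.0433 / 0.0003485 = 124.2468
Compute sqrt(124.2468) = 11.146605
Compute c / (2*pi) = 343 / 6.283185 = 54.590148
f = 54.590148 * 11.146605 = 608.49

608.49 Hz


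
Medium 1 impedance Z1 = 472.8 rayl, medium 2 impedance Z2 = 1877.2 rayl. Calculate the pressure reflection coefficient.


Given values:
  Z1 = 472.8 rayl, Z2 = 1877.2 rayl
Formula: R = (Z2 - Z1) / (Z2 + Z1)
Numerator: Z2 - Z1 = 1877.2 - 472.8 = 1404.4
Denominator: Z2 + Z1 = 1877.2 + 472.8 = 2350.0
R = 1404.4 / 2350.0 = 0.5976

0.5976


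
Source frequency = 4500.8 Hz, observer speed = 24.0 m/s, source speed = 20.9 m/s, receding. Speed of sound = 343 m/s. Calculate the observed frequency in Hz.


Given values:
  f_s = 4500.8 Hz, v_o = 24.0 m/s, v_s = 20.9 m/s
  Direction: receding
Formula: f_o = f_s * (c - v_o) / (c + v_s)
Numerator: c - v_o = 343 - 24.0 = 319.0
Denominator: c + v_s = 343 + 20.9 = 363.9
f_o = 4500.8 * 319.0 / 363.9 = 3945.47

3945.47 Hz


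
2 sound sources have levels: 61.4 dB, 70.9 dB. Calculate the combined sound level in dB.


Formula: L_total = 10 * log10( sum(10^(Li/10)) )
  Source 1: 10^(61.4/10) = 1380384.2646
  Source 2: 10^(70.9/10) = 12302687.7081
Sum of linear values = 13683071.9727
L_total = 10 * log10(13683071.9727) = 71.36

71.36 dB


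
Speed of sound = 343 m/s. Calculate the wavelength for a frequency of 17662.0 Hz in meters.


Given values:
  c = 343 m/s, f = 17662.0 Hz
Formula: lambda = c / f
lambda = 343 / 17662.0
lambda = 0.0194

0.0194 m


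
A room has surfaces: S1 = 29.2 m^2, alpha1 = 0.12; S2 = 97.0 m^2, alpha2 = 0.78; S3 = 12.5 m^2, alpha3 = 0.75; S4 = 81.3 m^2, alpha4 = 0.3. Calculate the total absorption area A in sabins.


Given surfaces:
  Surface 1: 29.2 * 0.12 = 3.504
  Surface 2: 97.0 * 0.78 = 75.66
  Surface 3: 12.5 * 0.75 = 9.375
  Surface 4: 81.3 * 0.3 = 24.39
Formula: A = sum(Si * alpha_i)
A = 3.504 + 75.66 + 9.375 + 24.39
A = 112.93

112.93 sabins


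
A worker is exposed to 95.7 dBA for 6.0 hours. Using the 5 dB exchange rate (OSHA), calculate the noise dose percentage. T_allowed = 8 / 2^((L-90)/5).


Given values:
  L = 95.7 dBA, T = 6.0 hours
Formula: T_allowed = 8 / 2^((L - 90) / 5)
Compute exponent: (95.7 - 90) / 5 = 1.14
Compute 2^(1.14) = 2.20381
T_allowed = 8 / 2.20381 = 3.630077 hours
Dose = (T / T_allowed) * 100
Dose = (6.0 / 3.630077) * 100 = 165.29

165.29 %


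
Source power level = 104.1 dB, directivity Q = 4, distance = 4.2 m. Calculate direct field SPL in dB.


Given values:
  Lw = 104.1 dB, Q = 4, r = 4.2 m
Formula: SPL = Lw + 10 * log10(Q / (4 * pi * r^2))
Compute 4 * pi * r^2 = 4 * pi * 4.2^2 = 221.6708
Compute Q / denom = 4 / 221.6708 = 0.01804478
Compute 10 * log10(0.01804478) = -17.4365
SPL = 104.1 + (-17.4365) = 86.66

86.66 dB


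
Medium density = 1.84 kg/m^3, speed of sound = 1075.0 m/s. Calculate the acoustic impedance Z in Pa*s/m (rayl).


Given values:
  rho = 1.84 kg/m^3
  c = 1075.0 m/s
Formula: Z = rho * c
Z = 1.84 * 1075.0
Z = 1978.0

1978.0 rayl


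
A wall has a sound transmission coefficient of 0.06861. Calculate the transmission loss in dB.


Given values:
  tau = 0.06861
Formula: TL = 10 * log10(1 / tau)
Compute 1 / tau = 1 / 0.06861 = 14.5751
Compute log10(14.5751) = 1.163612
TL = 10 * 1.163612 = 11.64

11.64 dB


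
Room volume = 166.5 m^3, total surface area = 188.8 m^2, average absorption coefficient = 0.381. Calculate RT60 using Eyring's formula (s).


Given values:
  V = 166.5 m^3, S = 188.8 m^2, alpha = 0.381
Formula: RT60 = 0.161 * V / (-S * ln(1 - alpha))
Compute ln(1 - 0.381) = ln(0.619) = -0.47965
Denominator: -188.8 * -0.47965 = 90.5579
Numerator: 0.161 * 166.5 = 26.8065
RT60 = 26.8065 / 90.5579 = 0.296

0.296 s


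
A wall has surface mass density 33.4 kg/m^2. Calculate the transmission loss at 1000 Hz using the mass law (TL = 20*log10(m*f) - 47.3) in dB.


Given values:
  m = 33.4 kg/m^2, f = 1000 Hz
Formula: TL = 20 * log10(m * f) - 47.3
Compute m * f = 33.4 * 1000 = 33400.0
Compute log10(33400.0) = 4.523746
Compute 20 * 4.523746 = 90.4749
TL = 90.4749 - 47.3 = 43.17

43.17 dB


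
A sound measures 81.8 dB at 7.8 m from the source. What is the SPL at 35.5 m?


Given values:
  SPL1 = 81.8 dB, r1 = 7.8 m, r2 = 35.5 m
Formula: SPL2 = SPL1 - 20 * log10(r2 / r1)
Compute ratio: r2 / r1 = 35.5 / 7.8 = 4.5513
Compute log10: log10(4.5513) = 0.658135
Compute drop: 20 * 0.658135 = 13.1627
SPL2 = 81.8 - 13.1627 = 68.64

68.64 dB


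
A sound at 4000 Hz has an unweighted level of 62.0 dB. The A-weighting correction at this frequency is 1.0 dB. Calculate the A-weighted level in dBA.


Given values:
  SPL = 62.0 dB
  A-weighting at 4000 Hz = 1.0 dB
Formula: L_A = SPL + A_weight
L_A = 62.0 + (1.0)
L_A = 63.0

63.0 dBA
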